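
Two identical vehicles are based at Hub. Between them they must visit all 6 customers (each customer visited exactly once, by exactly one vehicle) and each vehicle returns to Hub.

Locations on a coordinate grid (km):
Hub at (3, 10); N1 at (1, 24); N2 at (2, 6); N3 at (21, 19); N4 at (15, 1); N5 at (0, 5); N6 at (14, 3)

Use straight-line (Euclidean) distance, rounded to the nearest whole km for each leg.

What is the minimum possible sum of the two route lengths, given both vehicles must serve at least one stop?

Minimum combined distance: 81 km.

Check every non-empty split of the stops between the two vehicles; for each half take its own optimal tour:
  {N1} + {N2, N3, N4, N5, N6}: 28 + 61 = 89
  {N2} + {N1, N3, N4, N5, N6}: 8 + 76 = 84
  {N1, N2} + {N3, N4, N5, N6}: 36 + 61 = 97
  {N3} + {N1, N2, N4, N5, N6}: 40 + 63 = 103
  {N1, N3} + {N2, N4, N5, N6}: 55 + 37 = 92
  {N2, N3} + {N1, N4, N5, N6}: 47 + 63 = 110
  … (31 splits in total)
  {N2, N5} + {N1, N3, N4, N6}: 12 + 69 = 81  ← best
Best: vehicle 1 Hub → N2 → N5 → Hub = 12; vehicle 2 Hub → N1 → N3 → N4 → N6 → Hub = 69; combined 81.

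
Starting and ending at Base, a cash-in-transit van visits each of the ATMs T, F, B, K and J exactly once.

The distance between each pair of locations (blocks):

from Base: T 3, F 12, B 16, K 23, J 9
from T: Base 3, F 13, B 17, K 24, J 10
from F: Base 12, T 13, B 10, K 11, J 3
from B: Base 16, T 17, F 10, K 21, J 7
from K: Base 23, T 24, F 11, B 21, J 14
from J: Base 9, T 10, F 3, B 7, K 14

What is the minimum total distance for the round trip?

There are 60 distinct closed tours to check (reversals are equivalent).
Base-T-F-B-K-J-Base: 3+13+10+21+14+9 = 70
Base-T-F-B-J-K-Base: 3+13+10+7+14+23 = 70
Base-T-F-K-B-J-Base: 3+13+11+21+7+9 = 64
Base-T-F-K-J-B-Base: 3+13+11+14+7+16 = 64
Base-T-F-J-B-K-Base: 3+13+3+7+21+23 = 70
Base-T-F-J-K-B-Base: 3+13+3+14+21+16 = 70
Base-T-B-F-K-J-Base: 3+17+10+11+14+9 = 64
Base-T-B-F-J-K-Base: 3+17+10+3+14+23 = 70
Base-T-B-K-F-J-Base: 3+17+21+11+3+9 = 64
Base-T-B-K-J-F-Base: 3+17+21+14+3+12 = 70
Base-T-B-J-F-K-Base: 3+17+7+3+11+23 = 64
Base-T-B-J-K-F-Base: 3+17+7+14+11+12 = 64
Base-T-K-F-B-J-Base: 3+24+11+10+7+9 = 64
Base-T-K-F-J-B-Base: 3+24+11+3+7+16 = 64
… (46 more)
The minimum is 64.
One optimal route: Base → T → F → K → B → J → Base (or its reverse).

64 blocks — the shortest possible round trip.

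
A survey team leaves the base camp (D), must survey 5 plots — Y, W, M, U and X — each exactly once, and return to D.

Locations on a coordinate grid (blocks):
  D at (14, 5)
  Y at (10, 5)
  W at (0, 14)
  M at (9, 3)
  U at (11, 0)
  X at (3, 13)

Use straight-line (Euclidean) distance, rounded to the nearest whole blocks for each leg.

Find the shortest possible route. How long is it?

Shortest round trip = 42 blocks.

There are 60 distinct closed tours to check (reversals are equivalent).
D - Y - W - M - U - X - D: 4+13+14+4+15+14 = 64
D - Y - W - M - X - U - D: 4+13+14+12+15+6 = 64
D - Y - W - U - M - X - D: 4+13+18+4+12+14 = 65
D - Y - W - U - X - M - D: 4+13+18+15+12+5 = 67
D - Y - W - X - M - U - D: 4+13+3+12+4+6 = 42
D - Y - W - X - U - M - D: 4+13+3+15+4+5 = 44
D - Y - M - W - U - X - D: 4+2+14+18+15+14 = 67
D - Y - M - W - X - U - D: 4+2+14+3+15+6 = 44
D - Y - M - U - W - X - D: 4+2+4+18+3+14 = 45
D - Y - M - U - X - W - D: 4+2+4+15+3+17 = 45
D - Y - M - X - W - U - D: 4+2+12+3+18+6 = 45
D - Y - M - X - U - W - D: 4+2+12+15+18+17 = 68
D - Y - U - W - M - X - D: 4+5+18+14+12+14 = 67
D - Y - U - W - X - M - D: 4+5+18+3+12+5 = 47
… (46 more)
The minimum is 42.
One optimal route: D → Y → W → X → M → U → D (or its reverse).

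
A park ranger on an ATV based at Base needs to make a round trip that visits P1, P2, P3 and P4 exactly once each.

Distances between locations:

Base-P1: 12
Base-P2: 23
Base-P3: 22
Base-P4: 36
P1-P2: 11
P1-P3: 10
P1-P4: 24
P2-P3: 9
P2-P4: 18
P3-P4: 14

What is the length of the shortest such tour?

With 4 stops there are 4!/2 = 12 distinct round trips (a route and its reverse cost the same).
Base → P1 → P2 → P3 → P4 → Base: 12+11+9+14+36 = 82
Base → P1 → P2 → P4 → P3 → Base: 12+11+18+14+22 = 77
Base → P1 → P3 → P2 → P4 → Base: 12+10+9+18+36 = 85
Base → P1 → P3 → P4 → P2 → Base: 12+10+14+18+23 = 77
Base → P1 → P4 → P2 → P3 → Base: 12+24+18+9+22 = 85
Base → P1 → P4 → P3 → P2 → Base: 12+24+14+9+23 = 82
Base → P2 → P1 → P3 → P4 → Base: 23+11+10+14+36 = 94
Base → P2 → P1 → P4 → P3 → Base: 23+11+24+14+22 = 94
Base → P2 → P3 → P1 → P4 → Base: 23+9+10+24+36 = 102
Base → P2 → P4 → P1 → P3 → Base: 23+18+24+10+22 = 97
Base → P3 → P1 → P2 → P4 → Base: 22+10+11+18+36 = 97
Base → P3 → P2 → P1 → P4 → Base: 22+9+11+24+36 = 102
The minimum is 77.
One optimal route: Base → P1 → P2 → P4 → P3 → Base (or its reverse).

77 — the shortest possible round trip.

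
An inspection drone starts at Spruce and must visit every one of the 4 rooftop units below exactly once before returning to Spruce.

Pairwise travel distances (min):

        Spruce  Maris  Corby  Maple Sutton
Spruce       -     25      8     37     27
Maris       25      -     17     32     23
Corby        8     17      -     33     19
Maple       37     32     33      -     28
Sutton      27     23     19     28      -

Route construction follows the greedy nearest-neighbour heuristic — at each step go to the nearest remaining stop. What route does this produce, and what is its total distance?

113 min along Spruce → Corby → Maris → Sutton → Maple → Spruce.

Spruce → [Corby:8 / Maris:25 / Sutton:27 / Maple:37] → Corby (8)
Corby → [Maris:17 / Sutton:19 / Maple:33] → Maris (17)
Maris → [Sutton:23 / Maple:32] → Sutton (23)
Sutton → [Maple:28] → Maple (28)
Return Maple→Spruce: 37.
Total = 8 + 17 + 23 + 28 + 37 = 113.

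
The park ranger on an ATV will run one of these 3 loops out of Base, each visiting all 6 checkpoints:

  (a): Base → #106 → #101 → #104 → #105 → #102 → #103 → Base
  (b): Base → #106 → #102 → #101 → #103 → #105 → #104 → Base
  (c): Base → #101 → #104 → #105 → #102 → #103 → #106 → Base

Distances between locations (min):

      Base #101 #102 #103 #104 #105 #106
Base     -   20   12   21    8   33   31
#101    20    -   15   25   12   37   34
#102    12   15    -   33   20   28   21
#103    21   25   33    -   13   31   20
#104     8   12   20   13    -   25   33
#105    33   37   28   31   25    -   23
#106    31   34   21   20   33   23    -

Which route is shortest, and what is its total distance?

(a): 31 + 34 + 12 + 25 + 28 + 33 + 21 = 184
(b): 31 + 21 + 15 + 25 + 31 + 25 + 8 = 156
(c): 20 + 12 + 25 + 28 + 33 + 20 + 31 = 169

Shortest is (b), total 156 min.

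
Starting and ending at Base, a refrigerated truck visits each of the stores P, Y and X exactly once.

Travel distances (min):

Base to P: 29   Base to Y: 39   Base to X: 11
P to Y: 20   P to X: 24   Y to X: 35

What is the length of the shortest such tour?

Shortest round trip = 94 min.

With 3 stops there are 3!/2 = 3 distinct round trips (a route and its reverse cost the same).
Base→P→Y→X→Base: 29+20+35+11 = 95
Base→P→X→Y→Base: 29+24+35+39 = 127
Base→Y→P→X→Base: 39+20+24+11 = 94
The minimum is 94.
One optimal route: Base → Y → P → X → Base (or its reverse).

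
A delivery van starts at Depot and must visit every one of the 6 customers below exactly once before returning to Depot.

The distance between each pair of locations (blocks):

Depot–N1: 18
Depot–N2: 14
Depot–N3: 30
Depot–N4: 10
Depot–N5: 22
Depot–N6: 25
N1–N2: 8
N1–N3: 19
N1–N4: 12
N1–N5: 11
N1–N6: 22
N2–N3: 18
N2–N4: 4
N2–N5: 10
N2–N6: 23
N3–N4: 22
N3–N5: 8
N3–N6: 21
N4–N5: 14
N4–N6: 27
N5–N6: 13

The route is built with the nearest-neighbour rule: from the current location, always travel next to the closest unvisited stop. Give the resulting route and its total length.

Total distance 87 blocks via the nearest-neighbour route Depot → N4 → N2 → N1 → N5 → N3 → N6 → Depot.

Depot → [N4:10 / N2:14 / N1:18 / N5:22 / N6:25 / N3:30] → N4 (10)
N4 → [N2:4 / N1:12 / N5:14 / N3:22 / N6:27] → N2 (4)
N2 → [N1:8 / N5:10 / N3:18 / N6:23] → N1 (8)
N1 → [N5:11 / N3:19 / N6:22] → N5 (11)
N5 → [N3:8 / N6:13] → N3 (8)
N3 → [N6:21] → N6 (21)
Return N6→Depot: 25.
Total = 10 + 4 + 8 + 11 + 8 + 21 + 25 = 87.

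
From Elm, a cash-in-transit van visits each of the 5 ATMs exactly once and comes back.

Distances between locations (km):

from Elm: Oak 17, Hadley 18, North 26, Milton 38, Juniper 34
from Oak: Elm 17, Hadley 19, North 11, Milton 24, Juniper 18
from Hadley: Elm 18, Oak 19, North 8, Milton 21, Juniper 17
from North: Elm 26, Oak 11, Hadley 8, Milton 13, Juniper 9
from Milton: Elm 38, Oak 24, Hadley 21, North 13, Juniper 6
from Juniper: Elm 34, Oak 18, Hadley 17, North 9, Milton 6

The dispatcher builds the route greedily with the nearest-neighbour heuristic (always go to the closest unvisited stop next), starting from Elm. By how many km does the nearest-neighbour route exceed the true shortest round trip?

From Elm: Oak=17, Hadley=18, North=26, Juniper=34, Milton=38 → choose Oak (17).
From Oak: North=11, Juniper=18, Hadley=19, Milton=24 → choose North (11).
From North: Hadley=8, Juniper=9, Milton=13 → choose Hadley (8).
From Hadley: Juniper=17, Milton=21 → choose Juniper (17).
From Juniper: Milton=6 → choose Milton (6).
NN route Elm → Oak → North → Hadley → Juniper → Milton → Elm costs 97.
Optimal: Elm → Oak → Juniper → Milton → North → Hadley → Elm costs 80 (by enumerating all 60 distinct tours).
Excess = 97 − 80 = 17.

The nearest-neighbour route is 17 km longer than optimal.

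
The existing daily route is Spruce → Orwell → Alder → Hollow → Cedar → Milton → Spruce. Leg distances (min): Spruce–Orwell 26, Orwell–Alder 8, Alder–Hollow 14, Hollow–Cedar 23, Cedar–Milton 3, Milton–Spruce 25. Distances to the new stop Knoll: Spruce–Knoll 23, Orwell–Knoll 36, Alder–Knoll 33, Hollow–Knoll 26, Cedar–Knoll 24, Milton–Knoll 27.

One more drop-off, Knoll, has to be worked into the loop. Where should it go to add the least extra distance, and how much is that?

Insertion cost between consecutive stops i–j is d(i,Knoll) + d(Knoll,j) − d(i,j):
  between Spruce and Orwell: 23 + 36 − 26 = 33
  between Orwell and Alder: 36 + 33 − 8 = 61
  between Alder and Hollow: 33 + 26 − 14 = 45
  between Hollow and Cedar: 26 + 24 − 23 = 27
  between Cedar and Milton: 24 + 27 − 3 = 48
  between Milton and Spruce: 27 + 23 − 25 = 25
Cheapest insertion is between Milton and Spruce, adding 25.
New total = 99 + 25 = 124.

Adding 25 min by placing Knoll on the Milton–Spruce leg.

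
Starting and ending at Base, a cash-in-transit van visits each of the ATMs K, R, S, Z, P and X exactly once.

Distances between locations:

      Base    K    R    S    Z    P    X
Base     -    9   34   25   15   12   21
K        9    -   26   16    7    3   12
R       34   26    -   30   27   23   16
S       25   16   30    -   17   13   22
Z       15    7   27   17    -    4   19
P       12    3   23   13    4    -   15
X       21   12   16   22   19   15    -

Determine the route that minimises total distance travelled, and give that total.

There are 360 distinct closed tours to check (reversals are equivalent).
Base→K→R→S→Z→P→X→Base: 9+26+30+17+4+15+21 = 122
Base→K→R→S→Z→X→P→Base: 9+26+30+17+19+15+12 = 128
Base→K→R→S→P→Z→X→Base: 9+26+30+13+4+19+21 = 122
Base→K→R→S→P→X→Z→Base: 9+26+30+13+15+19+15 = 127
Base→K→R→S→X→Z→P→Base: 9+26+30+22+19+4+12 = 122
Base→K→R→S→X→P→Z→Base: 9+26+30+22+15+4+15 = 121
Base→K→R→Z→S→P→X→Base: 9+26+27+17+13+15+21 = 128
Base→K→R→Z→S→X→P→Base: 9+26+27+17+22+15+12 = 128
… (352 more)
Base→K→X→R→S→P→Z→Base: 9+12+16+30+13+4+15 = 99  ← best
The minimum is 99.
One optimal route: Base → K → X → R → S → P → Z → Base (or its reverse).

Minimum total distance: 99.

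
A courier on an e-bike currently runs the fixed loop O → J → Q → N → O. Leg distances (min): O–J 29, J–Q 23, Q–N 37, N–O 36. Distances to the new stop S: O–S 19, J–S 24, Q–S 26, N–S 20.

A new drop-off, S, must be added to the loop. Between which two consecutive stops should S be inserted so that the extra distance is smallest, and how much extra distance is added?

Insertion cost between consecutive stops i–j is d(i,S) + d(S,j) − d(i,j):
  between O and J: 19 + 24 − 29 = 14
  between J and Q: 24 + 26 − 23 = 27
  between Q and N: 26 + 20 − 37 = 9
  between N and O: 20 + 19 − 36 = 3
Cheapest insertion is between N and O, adding 3.
New total = 125 + 3 = 128.

Minimum extra distance: 3 min, inserting S between N and O.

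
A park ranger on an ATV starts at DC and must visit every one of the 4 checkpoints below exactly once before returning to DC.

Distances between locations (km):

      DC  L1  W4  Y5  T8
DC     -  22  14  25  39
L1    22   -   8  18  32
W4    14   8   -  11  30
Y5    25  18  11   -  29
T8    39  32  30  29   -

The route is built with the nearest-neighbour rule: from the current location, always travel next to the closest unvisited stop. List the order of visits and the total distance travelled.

Nearest-neighbour total = 108 km; route DC → W4 → L1 → Y5 → T8 → DC.

From DC: distances to unvisited — W4=14, L1=22, Y5=25, T8=39. Nearest is W4 (14).
From W4: distances to unvisited — L1=8, Y5=11, T8=30. Nearest is L1 (8).
From L1: distances to unvisited — Y5=18, T8=32. Nearest is Y5 (18).
From Y5: distances to unvisited — T8=29. Nearest is T8 (29).
Return T8→DC: 39.
Total = 14 + 8 + 18 + 29 + 39 = 108.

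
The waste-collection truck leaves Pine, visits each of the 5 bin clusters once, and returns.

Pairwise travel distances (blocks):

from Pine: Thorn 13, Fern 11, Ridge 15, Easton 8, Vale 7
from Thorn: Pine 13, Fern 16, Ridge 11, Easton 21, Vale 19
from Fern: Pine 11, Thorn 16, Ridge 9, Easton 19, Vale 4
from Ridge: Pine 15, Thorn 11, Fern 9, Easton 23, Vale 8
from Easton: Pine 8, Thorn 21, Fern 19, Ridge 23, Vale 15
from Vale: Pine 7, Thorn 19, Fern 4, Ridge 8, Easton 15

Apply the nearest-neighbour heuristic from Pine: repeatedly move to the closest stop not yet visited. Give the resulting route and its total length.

60 blocks along Pine → Vale → Fern → Ridge → Thorn → Easton → Pine.

From Pine: distances to unvisited — Vale=7, Easton=8, Fern=11, Thorn=13, Ridge=15. Nearest is Vale (7).
From Vale: distances to unvisited — Fern=4, Ridge=8, Easton=15, Thorn=19. Nearest is Fern (4).
From Fern: distances to unvisited — Ridge=9, Thorn=16, Easton=19. Nearest is Ridge (9).
From Ridge: distances to unvisited — Thorn=11, Easton=23. Nearest is Thorn (11).
From Thorn: distances to unvisited — Easton=21. Nearest is Easton (21).
Return Easton→Pine: 8.
Total = 7 + 4 + 9 + 11 + 21 + 8 = 60.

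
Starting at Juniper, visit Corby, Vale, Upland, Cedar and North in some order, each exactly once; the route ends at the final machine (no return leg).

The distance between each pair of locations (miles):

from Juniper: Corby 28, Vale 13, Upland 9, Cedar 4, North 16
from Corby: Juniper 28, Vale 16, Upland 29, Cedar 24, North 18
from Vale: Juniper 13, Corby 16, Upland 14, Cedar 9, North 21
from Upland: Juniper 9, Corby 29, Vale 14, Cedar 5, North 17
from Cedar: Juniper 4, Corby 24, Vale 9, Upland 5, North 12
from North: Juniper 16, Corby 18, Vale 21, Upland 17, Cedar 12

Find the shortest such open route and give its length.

57 miles — the minimum one-way total.

There are 5! = 120 possible orderings.
Juniper→Corby→Vale→Upland→Cedar→North: 28+16+14+5+12 = 75
Juniper→Corby→Vale→Upland→North→Cedar: 28+16+14+17+12 = 87
Juniper→Corby→Vale→Cedar→Upland→North: 28+16+9+5+17 = 75
Juniper→Corby→Vale→Cedar→North→Upland: 28+16+9+12+17 = 82
Juniper→Corby→Vale→North→Upland→Cedar: 28+16+21+17+5 = 87
Juniper→Corby→Vale→North→Cedar→Upland: 28+16+21+12+5 = 82
Juniper→Corby→Upland→Vale→Cedar→North: 28+29+14+9+12 = 92
Juniper→Corby→Upland→Vale→North→Cedar: 28+29+14+21+12 = 104
Juniper→Corby→Upland→Cedar→Vale→North: 28+29+5+9+21 = 92
Juniper→Corby→Upland→Cedar→North→Vale: 28+29+5+12+21 = 95
Juniper→Corby→Upland→North→Vale→Cedar: 28+29+17+21+9 = 104
Juniper→Corby→Upland→North→Cedar→Vale: 28+29+17+12+9 = 95
Juniper→Corby→Cedar→Vale→Upland→North: 28+24+9+14+17 = 92
Juniper→Corby→Cedar→Vale→North→Upland: 28+24+9+21+17 = 99
… (106 more)
Juniper→Upland→Cedar→Vale→Corby→North: 9+5+9+16+18 = 57  ← best
The minimum is 57.
One shortest path: Juniper → Upland → Cedar → Vale → Corby → North.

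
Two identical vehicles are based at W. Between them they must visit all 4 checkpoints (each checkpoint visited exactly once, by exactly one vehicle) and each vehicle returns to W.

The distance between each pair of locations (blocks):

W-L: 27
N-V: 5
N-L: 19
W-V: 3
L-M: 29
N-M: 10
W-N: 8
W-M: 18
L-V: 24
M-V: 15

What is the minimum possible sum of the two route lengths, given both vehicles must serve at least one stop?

Check every non-empty split of the stops between the two vehicles; for each half take its own optimal tour:
  {N} + {L, M, V}: 16 + 74 = 90
  {L} + {N, M, V}: 54 + 36 = 90
  {N, L} + {M, V}: 54 + 36 = 90
  {M} + {N, L, V}: 36 + 54 = 90
  {N, M} + {L, V}: 36 + 54 = 90
  {L, M} + {N, V}: 74 + 16 = 90
  … (7 splits in total)
  {N, L, M} + {V}: 74 + 6 = 80  ← best
Best: vehicle 1 W → N → L → M → W = 74; vehicle 2 W → V → W = 6; combined 80.

80 blocks — the smallest possible combined total.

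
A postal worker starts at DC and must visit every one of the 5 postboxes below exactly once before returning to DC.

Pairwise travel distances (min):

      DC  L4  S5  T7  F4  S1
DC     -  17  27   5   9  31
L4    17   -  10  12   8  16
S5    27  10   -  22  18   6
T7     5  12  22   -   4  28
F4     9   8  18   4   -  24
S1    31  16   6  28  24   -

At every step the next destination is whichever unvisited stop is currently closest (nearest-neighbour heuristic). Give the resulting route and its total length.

Total distance 64 min via the nearest-neighbour route DC → T7 → F4 → L4 → S5 → S1 → DC.

DC → [T7:5 / F4:9 / L4:17 / S5:27 / S1:31] → T7 (5)
T7 → [F4:4 / L4:12 / S5:22 / S1:28] → F4 (4)
F4 → [L4:8 / S5:18 / S1:24] → L4 (8)
L4 → [S5:10 / S1:16] → S5 (10)
S5 → [S1:6] → S1 (6)
Return S1→DC: 31.
Total = 5 + 4 + 8 + 10 + 6 + 31 = 64.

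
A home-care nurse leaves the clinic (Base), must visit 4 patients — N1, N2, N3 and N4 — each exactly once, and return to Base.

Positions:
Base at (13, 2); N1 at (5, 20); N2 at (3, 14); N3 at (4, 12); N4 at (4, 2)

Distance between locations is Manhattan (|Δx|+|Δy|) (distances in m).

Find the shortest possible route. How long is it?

Base→N1→N2→N3→N4→Base: 26+8+3+10+9 = 56
Base→N1→N2→N4→N3→Base: 26+8+13+10+19 = 76
Base→N1→N3→N2→N4→Base: 26+9+3+13+9 = 60
Base→N1→N3→N4→N2→Base: 26+9+10+13+22 = 80
Base→N1→N4→N2→N3→Base: 26+19+13+3+19 = 80
Base→N1→N4→N3→N2→Base: 26+19+10+3+22 = 80
Base→N2→N1→N3→N4→Base: 22+8+9+10+9 = 58
Base→N2→N1→N4→N3→Base: 22+8+19+10+19 = 78
Base→N2→N3→N1→N4→Base: 22+3+9+19+9 = 62
Base→N2→N4→N1→N3→Base: 22+13+19+9+19 = 82
Base→N3→N1→N2→N4→Base: 19+9+8+13+9 = 58
Base→N3→N2→N1→N4→Base: 19+3+8+19+9 = 58
The minimum is 56.
One optimal route: Base → N1 → N2 → N3 → N4 → Base (or its reverse).

56 m — the shortest possible round trip.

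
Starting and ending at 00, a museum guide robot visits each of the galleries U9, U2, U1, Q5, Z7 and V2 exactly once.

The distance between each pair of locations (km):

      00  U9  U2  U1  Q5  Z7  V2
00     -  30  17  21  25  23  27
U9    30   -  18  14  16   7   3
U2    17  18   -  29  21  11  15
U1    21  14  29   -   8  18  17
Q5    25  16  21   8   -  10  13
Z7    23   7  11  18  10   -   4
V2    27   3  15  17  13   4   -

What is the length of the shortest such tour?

80 km — the shortest possible round trip.

00-U9-U2-U1-Q5-Z7-V2-00: 30+18+29+8+10+4+27 = 126
00-U9-U2-U1-Q5-V2-Z7-00: 30+18+29+8+13+4+23 = 125
00-U9-U2-U1-Z7-Q5-V2-00: 30+18+29+18+10+13+27 = 145
00-U9-U2-U1-Z7-V2-Q5-00: 30+18+29+18+4+13+25 = 137
00-U9-U2-U1-V2-Q5-Z7-00: 30+18+29+17+13+10+23 = 140
00-U9-U2-U1-V2-Z7-Q5-00: 30+18+29+17+4+10+25 = 133
00-U9-U2-Q5-U1-Z7-V2-00: 30+18+21+8+18+4+27 = 126
00-U9-U2-Q5-U1-V2-Z7-00: 30+18+21+8+17+4+23 = 121
… (352 more)
00-U2-Z7-U9-V2-Q5-U1-00: 17+11+7+3+13+8+21 = 80  ← best
The minimum is 80.
One optimal route: 00 → U2 → Z7 → U9 → V2 → Q5 → U1 → 00 (or its reverse).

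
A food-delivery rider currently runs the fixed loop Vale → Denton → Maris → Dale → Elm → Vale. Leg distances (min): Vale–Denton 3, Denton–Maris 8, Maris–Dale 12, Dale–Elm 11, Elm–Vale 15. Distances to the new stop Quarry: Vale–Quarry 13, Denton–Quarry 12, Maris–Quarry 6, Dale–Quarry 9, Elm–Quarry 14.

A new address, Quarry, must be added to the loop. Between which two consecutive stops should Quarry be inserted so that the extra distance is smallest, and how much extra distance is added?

Minimum extra distance: 3 min, inserting Quarry between Maris and Dale.

Insertion cost between consecutive stops i–j is d(i,Quarry) + d(Quarry,j) − d(i,j):
  between Vale and Denton: 13 + 12 − 3 = 22
  between Denton and Maris: 12 + 6 − 8 = 10
  between Maris and Dale: 6 + 9 − 12 = 3
  between Dale and Elm: 9 + 14 − 11 = 12
  between Elm and Vale: 14 + 13 − 15 = 12
Cheapest insertion is between Maris and Dale, adding 3.
New total = 49 + 3 = 52.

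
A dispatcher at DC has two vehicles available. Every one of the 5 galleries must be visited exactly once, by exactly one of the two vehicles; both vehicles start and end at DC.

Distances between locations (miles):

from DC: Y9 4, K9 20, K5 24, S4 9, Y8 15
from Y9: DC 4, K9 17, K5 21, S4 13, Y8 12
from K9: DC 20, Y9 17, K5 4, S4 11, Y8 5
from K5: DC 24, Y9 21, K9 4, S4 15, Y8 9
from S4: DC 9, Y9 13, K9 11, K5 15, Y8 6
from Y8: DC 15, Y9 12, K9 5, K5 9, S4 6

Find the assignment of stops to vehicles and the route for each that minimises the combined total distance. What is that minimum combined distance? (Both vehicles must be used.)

Minimum combined distance: 56 miles.

Try each way of splitting the stops between the two vehicles (each non-empty) and, for each split, find the best tour for each vehicle:
  {Y9} + {K9, K5, S4, Y8}: 8 + 48 = 56
  {K9} + {Y9, K5, S4, Y8}: 40 + 49 = 89
  {Y9, K9} + {K5, S4, Y8}: 41 + 48 = 89
  {K5} + {Y9, K9, S4, Y8}: 48 + 41 = 89
  {Y9, K5} + {K9, S4, Y8}: 49 + 40 = 89
  {K9, K5} + {Y9, S4, Y8}: 48 + 31 = 79
  … (15 splits in total)
Best: vehicle 1 DC → Y9 → DC = 8; vehicle 2 DC → K9 → K5 → Y8 → S4 → DC = 48; combined 56.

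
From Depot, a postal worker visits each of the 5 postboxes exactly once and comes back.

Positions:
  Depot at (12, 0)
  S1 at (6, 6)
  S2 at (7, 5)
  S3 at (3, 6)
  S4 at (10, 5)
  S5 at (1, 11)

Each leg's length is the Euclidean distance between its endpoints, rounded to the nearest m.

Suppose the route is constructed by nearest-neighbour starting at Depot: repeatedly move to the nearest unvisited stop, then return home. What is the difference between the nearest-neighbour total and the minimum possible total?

From Depot: S4=5, S2=7, S1=8, S3=11, S5=16 → choose S4 (5).
From S4: S2=3, S1=4, S3=7, S5=11 → choose S2 (3).
From S2: S1=1, S3=4, S5=8 → choose S1 (1).
From S1: S3=3, S5=7 → choose S3 (3).
From S3: S5=5 → choose S5 (5).
NN route Depot → S4 → S2 → S1 → S3 → S5 → Depot costs 33.
Optimal: Depot → S1 → S3 → S5 → S2 → S4 → Depot costs 32 (by enumerating all 60 distinct tours).
Excess = 33 − 32 = 1.

The nearest-neighbour route is 1 m longer than optimal.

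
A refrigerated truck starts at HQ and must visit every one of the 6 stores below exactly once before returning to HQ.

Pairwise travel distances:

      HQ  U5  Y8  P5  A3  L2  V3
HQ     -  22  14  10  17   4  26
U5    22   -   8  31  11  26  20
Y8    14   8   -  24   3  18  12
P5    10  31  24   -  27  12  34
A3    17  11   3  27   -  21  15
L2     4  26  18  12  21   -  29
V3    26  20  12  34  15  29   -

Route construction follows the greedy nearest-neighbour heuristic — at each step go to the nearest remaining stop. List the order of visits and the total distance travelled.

HQ → [L2:4 / P5:10 / Y8:14 / A3:17 / U5:22 / V3:26] → L2 (4)
L2 → [P5:12 / Y8:18 / A3:21 / U5:26 / V3:29] → P5 (12)
P5 → [Y8:24 / A3:27 / U5:31 / V3:34] → Y8 (24)
Y8 → [A3:3 / U5:8 / V3:12] → A3 (3)
A3 → [U5:11 / V3:15] → U5 (11)
U5 → [V3:20] → V3 (20)
Return V3→HQ: 26.
Total = 4 + 12 + 24 + 3 + 11 + 20 + 26 = 100.

100 along HQ → L2 → P5 → Y8 → A3 → U5 → V3 → HQ.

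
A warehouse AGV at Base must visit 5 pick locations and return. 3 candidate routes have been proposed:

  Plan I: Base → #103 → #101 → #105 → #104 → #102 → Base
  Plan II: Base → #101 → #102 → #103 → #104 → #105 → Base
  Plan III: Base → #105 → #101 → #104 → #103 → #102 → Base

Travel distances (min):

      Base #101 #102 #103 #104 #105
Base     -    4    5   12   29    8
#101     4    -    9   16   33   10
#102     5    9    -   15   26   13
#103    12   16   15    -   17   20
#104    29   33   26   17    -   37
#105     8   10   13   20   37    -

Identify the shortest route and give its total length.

Plan I: 12 + 16 + 10 + 37 + 26 + 5 = 106
Plan II: 4 + 9 + 15 + 17 + 37 + 8 = 90
Plan III: 8 + 10 + 33 + 17 + 15 + 5 = 88

Shortest is Plan III, total 88 min.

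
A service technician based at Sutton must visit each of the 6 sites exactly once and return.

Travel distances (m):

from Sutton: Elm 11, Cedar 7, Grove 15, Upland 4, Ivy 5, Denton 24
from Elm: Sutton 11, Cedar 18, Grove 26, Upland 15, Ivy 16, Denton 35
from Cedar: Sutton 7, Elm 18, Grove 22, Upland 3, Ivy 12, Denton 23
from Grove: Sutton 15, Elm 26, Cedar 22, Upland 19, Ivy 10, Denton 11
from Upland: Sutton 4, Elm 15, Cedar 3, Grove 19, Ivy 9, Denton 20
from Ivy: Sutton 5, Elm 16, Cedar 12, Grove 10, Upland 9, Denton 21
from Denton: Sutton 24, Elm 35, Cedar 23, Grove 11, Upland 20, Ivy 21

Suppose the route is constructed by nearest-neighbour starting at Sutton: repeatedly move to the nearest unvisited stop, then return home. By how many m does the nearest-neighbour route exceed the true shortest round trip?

From Sutton: Upland=4, Ivy=5, Cedar=7, Elm=11, Grove=15, Denton=24 → choose Upland (4).
From Upland: Cedar=3, Ivy=9, Elm=15, Grove=19, Denton=20 → choose Cedar (3).
From Cedar: Ivy=12, Elm=18, Grove=22, Denton=23 → choose Ivy (12).
From Ivy: Grove=10, Elm=16, Denton=21 → choose Grove (10).
From Grove: Denton=11, Elm=26 → choose Denton (11).
From Denton: Elm=35 → choose Elm (35).
NN route Sutton → Upland → Cedar → Ivy → Grove → Denton → Elm → Sutton costs 86.
Optimal: Sutton → Elm → Cedar → Upland → Denton → Grove → Ivy → Sutton costs 78 (by enumerating all 360 distinct tours).
Excess = 86 − 78 = 8.

The nearest-neighbour route is 8 m longer than optimal.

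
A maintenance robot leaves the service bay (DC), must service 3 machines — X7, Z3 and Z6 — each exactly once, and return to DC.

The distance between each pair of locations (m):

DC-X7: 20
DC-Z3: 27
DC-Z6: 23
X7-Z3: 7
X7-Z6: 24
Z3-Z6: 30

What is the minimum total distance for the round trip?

DC-X7-Z3-Z6-DC: 20+7+30+23 = 80
DC-X7-Z6-Z3-DC: 20+24+30+27 = 101
DC-Z3-X7-Z6-DC: 27+7+24+23 = 81
The minimum is 80.
One optimal route: DC → X7 → Z3 → Z6 → DC (or its reverse).

Shortest round trip = 80 m.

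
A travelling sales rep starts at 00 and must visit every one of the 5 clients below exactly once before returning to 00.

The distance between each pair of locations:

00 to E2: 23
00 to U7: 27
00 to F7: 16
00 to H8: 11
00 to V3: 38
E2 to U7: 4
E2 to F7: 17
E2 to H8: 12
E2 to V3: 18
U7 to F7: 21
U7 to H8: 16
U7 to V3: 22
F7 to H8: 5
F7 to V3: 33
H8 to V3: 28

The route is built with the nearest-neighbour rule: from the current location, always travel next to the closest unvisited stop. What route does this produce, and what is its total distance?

At 00 the remaining stops are H8 11, F7 16, E2 23, U7 27, V3 38; go to H8.
At H8 the remaining stops are F7 5, E2 12, U7 16, V3 28; go to F7.
At F7 the remaining stops are E2 17, U7 21, V3 33; go to E2.
At E2 the remaining stops are U7 4, V3 18; go to U7.
At U7 the remaining stops are V3 22; go to V3.
Return V3→00: 38.
Total = 11 + 5 + 17 + 4 + 22 + 38 = 97.

97 along 00 → H8 → F7 → E2 → U7 → V3 → 00.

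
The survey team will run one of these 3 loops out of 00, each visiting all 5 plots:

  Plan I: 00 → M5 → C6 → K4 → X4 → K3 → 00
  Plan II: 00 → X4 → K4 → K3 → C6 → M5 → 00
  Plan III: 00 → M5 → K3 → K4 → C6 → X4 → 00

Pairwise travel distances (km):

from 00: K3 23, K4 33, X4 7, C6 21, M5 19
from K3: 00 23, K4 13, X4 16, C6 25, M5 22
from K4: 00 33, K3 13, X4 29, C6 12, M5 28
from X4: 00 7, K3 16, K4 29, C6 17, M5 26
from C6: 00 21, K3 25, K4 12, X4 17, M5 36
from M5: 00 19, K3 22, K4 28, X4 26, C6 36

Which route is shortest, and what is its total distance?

Shortest is Plan III, total 90 km.

Plan I: 19 + 36 + 12 + 29 + 16 + 23 = 135
Plan II: 7 + 29 + 13 + 25 + 36 + 19 = 129
Plan III: 19 + 22 + 13 + 12 + 17 + 7 = 90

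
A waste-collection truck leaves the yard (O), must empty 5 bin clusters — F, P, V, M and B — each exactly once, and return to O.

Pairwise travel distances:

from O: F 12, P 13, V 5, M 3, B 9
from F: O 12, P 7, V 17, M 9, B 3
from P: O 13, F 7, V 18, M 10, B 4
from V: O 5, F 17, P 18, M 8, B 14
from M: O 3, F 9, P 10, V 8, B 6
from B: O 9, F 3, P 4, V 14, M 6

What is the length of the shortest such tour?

Shortest round trip = 42.

O-F-P-V-M-B-O: 12+7+18+8+6+9 = 60
O-F-P-V-B-M-O: 12+7+18+14+6+3 = 60
O-F-P-M-V-B-O: 12+7+10+8+14+9 = 60
O-F-P-M-B-V-O: 12+7+10+6+14+5 = 54
O-F-P-B-V-M-O: 12+7+4+14+8+3 = 48
O-F-P-B-M-V-O: 12+7+4+6+8+5 = 42
O-F-V-P-M-B-O: 12+17+18+10+6+9 = 72
O-F-V-P-B-M-O: 12+17+18+4+6+3 = 60
O-F-V-M-P-B-O: 12+17+8+10+4+9 = 60
O-F-V-M-B-P-O: 12+17+8+6+4+13 = 60
O-F-V-B-P-M-O: 12+17+14+4+10+3 = 60
O-F-V-B-M-P-O: 12+17+14+6+10+13 = 72
O-F-M-P-V-B-O: 12+9+10+18+14+9 = 72
O-F-M-P-B-V-O: 12+9+10+4+14+5 = 54
… (46 more)
The minimum is 42.
One optimal route: O → F → P → B → M → V → O (or its reverse).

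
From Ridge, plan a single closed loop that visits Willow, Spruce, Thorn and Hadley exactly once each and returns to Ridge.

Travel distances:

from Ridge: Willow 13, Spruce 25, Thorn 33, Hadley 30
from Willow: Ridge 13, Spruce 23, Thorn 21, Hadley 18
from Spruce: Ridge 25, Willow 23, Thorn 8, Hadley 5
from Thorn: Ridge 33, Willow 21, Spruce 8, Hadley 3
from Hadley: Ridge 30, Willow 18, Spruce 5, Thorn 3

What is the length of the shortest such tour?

With 4 stops there are 4!/2 = 12 distinct round trips (a route and its reverse cost the same).
Ridge → Willow → Spruce → Thorn → Hadley → Ridge: 13+23+8+3+30 = 77
Ridge → Willow → Spruce → Hadley → Thorn → Ridge: 13+23+5+3+33 = 77
Ridge → Willow → Thorn → Spruce → Hadley → Ridge: 13+21+8+5+30 = 77
Ridge → Willow → Thorn → Hadley → Spruce → Ridge: 13+21+3+5+25 = 67
Ridge → Willow → Hadley → Spruce → Thorn → Ridge: 13+18+5+8+33 = 77
Ridge → Willow → Hadley → Thorn → Spruce → Ridge: 13+18+3+8+25 = 67
Ridge → Spruce → Willow → Thorn → Hadley → Ridge: 25+23+21+3+30 = 102
Ridge → Spruce → Willow → Hadley → Thorn → Ridge: 25+23+18+3+33 = 102
Ridge → Spruce → Thorn → Willow → Hadley → Ridge: 25+8+21+18+30 = 102
Ridge → Spruce → Hadley → Willow → Thorn → Ridge: 25+5+18+21+33 = 102
Ridge → Thorn → Willow → Spruce → Hadley → Ridge: 33+21+23+5+30 = 112
Ridge → Thorn → Spruce → Willow → Hadley → Ridge: 33+8+23+18+30 = 112
The minimum is 67.
One optimal route: Ridge → Willow → Thorn → Hadley → Spruce → Ridge (or its reverse).

Shortest round trip = 67.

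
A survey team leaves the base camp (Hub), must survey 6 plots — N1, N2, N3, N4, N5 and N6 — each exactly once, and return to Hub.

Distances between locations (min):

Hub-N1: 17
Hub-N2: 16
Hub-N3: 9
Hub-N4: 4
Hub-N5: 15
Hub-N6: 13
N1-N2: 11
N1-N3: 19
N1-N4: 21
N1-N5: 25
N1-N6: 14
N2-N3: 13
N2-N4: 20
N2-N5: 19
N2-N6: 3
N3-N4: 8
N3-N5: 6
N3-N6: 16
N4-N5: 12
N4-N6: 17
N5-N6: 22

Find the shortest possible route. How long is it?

Hub - N1 - N2 - N3 - N4 - N5 - N6 - Hub: 17+11+13+8+12+22+13 = 96
Hub - N1 - N2 - N3 - N4 - N6 - N5 - Hub: 17+11+13+8+17+22+15 = 103
Hub - N1 - N2 - N3 - N5 - N4 - N6 - Hub: 17+11+13+6+12+17+13 = 89
Hub - N1 - N2 - N3 - N5 - N6 - N4 - Hub: 17+11+13+6+22+17+4 = 90
Hub - N1 - N2 - N3 - N6 - N4 - N5 - Hub: 17+11+13+16+17+12+15 = 101
Hub - N1 - N2 - N3 - N6 - N5 - N4 - Hub: 17+11+13+16+22+12+4 = 95
Hub - N1 - N2 - N4 - N3 - N5 - N6 - Hub: 17+11+20+8+6+22+13 = 97
Hub - N1 - N2 - N4 - N3 - N6 - N5 - Hub: 17+11+20+8+16+22+15 = 109
… (352 more)
Hub - N4 - N5 - N3 - N1 - N2 - N6 - Hub: 4+12+6+19+11+3+13 = 68  ← best
The minimum is 68.
One optimal route: Hub → N4 → N5 → N3 → N1 → N2 → N6 → Hub (or its reverse).

68 min — the shortest possible round trip.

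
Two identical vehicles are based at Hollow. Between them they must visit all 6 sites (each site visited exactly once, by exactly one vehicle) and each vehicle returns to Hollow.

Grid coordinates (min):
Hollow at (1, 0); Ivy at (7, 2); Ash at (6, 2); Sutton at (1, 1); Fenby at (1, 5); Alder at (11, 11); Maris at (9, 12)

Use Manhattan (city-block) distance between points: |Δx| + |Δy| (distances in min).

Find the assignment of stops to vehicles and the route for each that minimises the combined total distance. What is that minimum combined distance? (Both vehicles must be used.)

There are 2^5 − 1 = 31 ways to divide the 6 stops into two non-empty groups. For each, the best each vehicle can do is its own shortest tour through its group:
  {Ivy} + {Ash, Sutton, Fenby, Alder, Maris}: 16 + 44 = 60
  {Ash} + {Ivy, Sutton, Fenby, Alder, Maris}: 14 + 44 = 58
  {Ivy, Ash} + {Sutton, Fenby, Alder, Maris}: 16 + 44 = 60
  {Sutton} + {Ivy, Ash, Fenby, Alder, Maris}: 2 + 44 = 46
  {Ivy, Sutton} + {Ash, Fenby, Alder, Maris}: 16 + 44 = 60
  {Ash, Sutton} + {Ivy, Fenby, Alder, Maris}: 14 + 44 = 58
  … (31 splits in total)
Best: vehicle 1 Hollow → Sutton → Hollow = 2; vehicle 2 Hollow → Ash → Ivy → Alder → Maris → Fenby → Hollow = 44; combined 46.

Minimum combined distance: 46 min.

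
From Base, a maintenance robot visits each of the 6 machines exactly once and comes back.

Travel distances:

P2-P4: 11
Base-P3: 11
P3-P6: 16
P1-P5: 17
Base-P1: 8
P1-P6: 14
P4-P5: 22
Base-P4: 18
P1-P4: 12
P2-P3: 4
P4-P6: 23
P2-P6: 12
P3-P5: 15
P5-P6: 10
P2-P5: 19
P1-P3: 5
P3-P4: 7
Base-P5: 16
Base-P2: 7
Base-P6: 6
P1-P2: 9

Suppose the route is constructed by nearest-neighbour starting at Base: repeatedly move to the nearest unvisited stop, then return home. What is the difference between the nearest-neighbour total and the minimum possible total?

Excess over optimum: 11.

From Base: P6=6, P2=7, P1=8, P3=11, P5=16, P4=18 → choose P6 (6).
From P6: P5=10, P2=12, P1=14, P3=16, P4=23 → choose P5 (10).
From P5: P3=15, P1=17, P2=19, P4=22 → choose P3 (15).
From P3: P2=4, P1=5, P4=7 → choose P2 (4).
From P2: P1=9, P4=11 → choose P1 (9).
From P1: P4=12 → choose P4 (12).
NN route Base → P6 → P5 → P3 → P2 → P1 → P4 → Base costs 74.
Optimal: Base → P2 → P3 → P4 → P1 → P5 → P6 → Base costs 63 (by enumerating all 360 distinct tours).
Excess = 74 − 63 = 11.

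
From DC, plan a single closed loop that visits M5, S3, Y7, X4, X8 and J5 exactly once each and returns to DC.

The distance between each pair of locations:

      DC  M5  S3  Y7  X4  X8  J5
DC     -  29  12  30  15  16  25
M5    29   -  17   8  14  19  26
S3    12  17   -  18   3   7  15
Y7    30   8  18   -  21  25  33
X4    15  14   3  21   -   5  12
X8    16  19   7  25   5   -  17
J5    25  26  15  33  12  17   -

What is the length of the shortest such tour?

With 6 stops there are 6!/2 = 360 distinct round trips (a route and its reverse cost the same).
DC-M5-S3-Y7-X4-X8-J5-DC: 29+17+18+21+5+17+25 = 132
DC-M5-S3-Y7-X4-J5-X8-DC: 29+17+18+21+12+17+16 = 130
DC-M5-S3-Y7-X8-X4-J5-DC: 29+17+18+25+5+12+25 = 131
DC-M5-S3-Y7-X8-J5-X4-DC: 29+17+18+25+17+12+15 = 133
DC-M5-S3-Y7-J5-X4-X8-DC: 29+17+18+33+12+5+16 = 130
DC-M5-S3-Y7-J5-X8-X4-DC: 29+17+18+33+17+5+15 = 134
DC-M5-S3-X4-Y7-X8-J5-DC: 29+17+3+21+25+17+25 = 137
DC-M5-S3-X4-Y7-J5-X8-DC: 29+17+3+21+33+17+16 = 136
… (352 more)
DC-S3-Y7-M5-X4-J5-X8-DC: 12+18+8+14+12+17+16 = 97  ← best
The minimum is 97.
One optimal route: DC → S3 → Y7 → M5 → X4 → J5 → X8 → DC (or its reverse).

Minimum total distance: 97.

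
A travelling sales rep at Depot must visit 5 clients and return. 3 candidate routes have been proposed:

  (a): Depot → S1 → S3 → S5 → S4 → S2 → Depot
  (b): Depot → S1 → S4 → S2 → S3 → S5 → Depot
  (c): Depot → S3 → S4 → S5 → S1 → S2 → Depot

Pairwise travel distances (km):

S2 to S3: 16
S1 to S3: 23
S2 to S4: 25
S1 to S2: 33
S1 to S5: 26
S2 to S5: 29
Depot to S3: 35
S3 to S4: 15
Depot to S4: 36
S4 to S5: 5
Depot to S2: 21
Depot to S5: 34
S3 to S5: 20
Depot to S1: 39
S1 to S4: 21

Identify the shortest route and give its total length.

Shortest is (a), total 133 km.

(a): 39 + 23 + 20 + 5 + 25 + 21 = 133
(b): 39 + 21 + 25 + 16 + 20 + 34 = 155
(c): 35 + 15 + 5 + 26 + 33 + 21 = 135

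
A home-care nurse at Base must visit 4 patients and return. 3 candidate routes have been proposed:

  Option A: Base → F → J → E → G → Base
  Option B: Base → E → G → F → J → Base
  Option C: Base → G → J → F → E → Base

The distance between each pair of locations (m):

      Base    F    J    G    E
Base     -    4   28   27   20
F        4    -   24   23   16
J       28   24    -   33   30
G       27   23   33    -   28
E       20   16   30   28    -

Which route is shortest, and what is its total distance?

113 m — Option A is the shortest.

Option A: 4 + 24 + 30 + 28 + 27 = 113
Option B: 20 + 28 + 23 + 24 + 28 = 123
Option C: 27 + 33 + 24 + 16 + 20 = 120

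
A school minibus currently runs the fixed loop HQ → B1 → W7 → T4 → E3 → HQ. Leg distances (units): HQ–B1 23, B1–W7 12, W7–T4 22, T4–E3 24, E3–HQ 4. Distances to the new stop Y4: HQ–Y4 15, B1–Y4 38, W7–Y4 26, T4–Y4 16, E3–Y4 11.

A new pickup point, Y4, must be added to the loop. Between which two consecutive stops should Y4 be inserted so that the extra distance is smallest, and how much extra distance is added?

Insertion cost between consecutive stops i–j is d(i,Y4) + d(Y4,j) − d(i,j):
  between HQ and B1: 15 + 38 − 23 = 30
  between B1 and W7: 38 + 26 − 12 = 52
  between W7 and T4: 26 + 16 − 22 = 20
  between T4 and E3: 16 + 11 − 24 = 3
  between E3 and HQ: 11 + 15 − 4 = 22
Cheapest insertion is between T4 and E3, adding 3.
New total = 85 + 3 = 88.

+3 — insert Y4 between T4 and E3.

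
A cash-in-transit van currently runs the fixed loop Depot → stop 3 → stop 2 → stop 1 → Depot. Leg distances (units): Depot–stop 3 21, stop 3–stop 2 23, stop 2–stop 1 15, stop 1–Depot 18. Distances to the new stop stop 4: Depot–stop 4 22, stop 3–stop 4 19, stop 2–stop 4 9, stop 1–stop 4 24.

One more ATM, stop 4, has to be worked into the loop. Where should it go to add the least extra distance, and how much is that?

Adding 5 by placing stop 4 on the stop 3–stop 2 leg.

Insertion cost between consecutive stops i–j is d(i,stop 4) + d(stop 4,j) − d(i,j):
  between Depot and stop 3: 22 + 19 − 21 = 20
  between stop 3 and stop 2: 19 + 9 − 23 = 5
  between stop 2 and stop 1: 9 + 24 − 15 = 18
  between stop 1 and Depot: 24 + 22 − 18 = 28
Cheapest insertion is between stop 3 and stop 2, adding 5.
New total = 77 + 5 = 82.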